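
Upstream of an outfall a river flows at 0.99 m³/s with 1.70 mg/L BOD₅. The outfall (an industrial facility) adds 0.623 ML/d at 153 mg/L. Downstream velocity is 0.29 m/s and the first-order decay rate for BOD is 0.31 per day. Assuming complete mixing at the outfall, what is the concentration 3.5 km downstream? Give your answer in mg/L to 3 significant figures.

2.68 mg/L

0.623 ML/d = 0.007211 m³/s.
After complete mixing, C₀ = (0.007211·153 + 0.99·1.7) / 0.9972 = 2.794 mg/L.
Travel time t = 3500 m / 0.29 m/s = 1.207e+04 s = 0.1397 d.
C = 2.794·exp(−0.31·0.1397) = 2.794·0.9576 = 2.676 mg/L.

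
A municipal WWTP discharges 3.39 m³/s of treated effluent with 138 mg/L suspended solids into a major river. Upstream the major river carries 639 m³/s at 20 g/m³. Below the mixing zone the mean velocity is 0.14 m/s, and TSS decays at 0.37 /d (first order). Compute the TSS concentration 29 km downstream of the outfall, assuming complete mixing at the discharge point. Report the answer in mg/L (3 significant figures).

8.49 mg/L

After complete mixing, C₀ = (3.39·138 + 639·20) / 642.4 = 20.62 mg/L.
Travel time t = 2.9e+04 m / 0.14 m/s = 2.071e+05 s = 2.397 d.
C = 20.62·exp(−0.37·2.397) = 20.62·0.4119 = 8.494 mg/L.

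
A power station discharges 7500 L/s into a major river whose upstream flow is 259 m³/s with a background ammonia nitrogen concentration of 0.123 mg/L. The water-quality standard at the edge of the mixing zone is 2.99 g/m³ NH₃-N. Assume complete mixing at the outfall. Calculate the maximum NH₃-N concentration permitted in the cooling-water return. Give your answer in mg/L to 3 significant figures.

7500 L/s = 7.5 m³/s.
Mass balance: 2.99·266.5 = 7.5·Cₑ + 259·0.123.
Cₑ = (796.8 − 31.86) / 7.5 = 102 mg/L.

102 mg/L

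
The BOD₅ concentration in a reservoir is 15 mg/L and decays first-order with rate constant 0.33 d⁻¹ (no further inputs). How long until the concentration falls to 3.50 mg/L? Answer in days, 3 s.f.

t = ln(C₀/C)/k = ln(15/3.50)/0.33 = 1.455/0.33 = 4.41 d.

4.41 d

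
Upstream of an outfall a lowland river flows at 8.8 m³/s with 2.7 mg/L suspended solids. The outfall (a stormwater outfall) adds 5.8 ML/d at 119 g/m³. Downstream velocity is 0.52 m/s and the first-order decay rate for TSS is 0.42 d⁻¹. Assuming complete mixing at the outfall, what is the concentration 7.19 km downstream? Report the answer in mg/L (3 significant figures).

3.35 mg/L

5.8 ML/d = 0.06713 m³/s.
After complete mixing, C₀ = (0.06713·119 + 8.8·2.7) / 8.867 = 3.58 mg/L.
Travel time t = 7190 m / 0.52 m/s = 1.383e+04 s = 0.16 d.
C = 3.58·exp(−0.42·0.16) = 3.58·0.935 = 3.348 mg/L.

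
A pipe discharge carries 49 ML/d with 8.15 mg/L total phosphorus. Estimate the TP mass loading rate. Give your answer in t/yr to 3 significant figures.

146 t/yr

49 ML/d = 0.5671 m³/s.
Mass flux = Q·C = 0.5671 m³/s × 8.15 g/m³ = 4.622 g/s.
= 4.622 g/s × 31.56 = 145.9 t/yr.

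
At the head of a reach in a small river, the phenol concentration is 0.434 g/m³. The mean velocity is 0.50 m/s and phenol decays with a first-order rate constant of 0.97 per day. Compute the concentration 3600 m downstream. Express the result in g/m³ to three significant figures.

0.400 g/m³

Travel time t = 3600 m / 0.50 m/s = 3600/0.50 = 7200 s = 0.08333 d.
First-order decay: C = 0.434·exp(−0.97·0.08333) = 0.434·0.9223 = 0.4003 g/m³.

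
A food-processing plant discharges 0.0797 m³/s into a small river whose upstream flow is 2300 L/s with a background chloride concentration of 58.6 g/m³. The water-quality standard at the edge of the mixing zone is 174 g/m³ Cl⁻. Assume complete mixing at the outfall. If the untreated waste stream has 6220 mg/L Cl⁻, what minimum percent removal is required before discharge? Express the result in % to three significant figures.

43.7 %

2300 L/s = 2.3 m³/s.
Mass balance: 174·2.38 = 0.0797·Cₑ + 2.3·58.6.
Cₑ = (414.1 − 134.8) / 0.0797 = 3504 mg/L.
Required removal = 1 − 3504/6220 = 43.66 %.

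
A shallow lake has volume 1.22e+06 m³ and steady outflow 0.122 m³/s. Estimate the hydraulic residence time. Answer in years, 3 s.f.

0.317 yr

Q = 0.122 m³/s × 3.156e+07 s/yr = 3.85e+06 m³/yr.
Hydraulic residence time τ = V/Q = 1.22e+06/3.85e+06 = 0.3169 yr.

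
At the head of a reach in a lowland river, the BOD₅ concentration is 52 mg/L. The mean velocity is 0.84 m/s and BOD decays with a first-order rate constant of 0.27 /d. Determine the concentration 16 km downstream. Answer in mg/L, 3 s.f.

Travel time t = 16 km / 0.84 m/s = 1.6e+04/0.84 = 1.905e+04 s = 0.2205 d.
First-order decay: C = 52·exp(−0.27·0.2205) = 52·0.9422 = 49 mg/L.

49.0 mg/L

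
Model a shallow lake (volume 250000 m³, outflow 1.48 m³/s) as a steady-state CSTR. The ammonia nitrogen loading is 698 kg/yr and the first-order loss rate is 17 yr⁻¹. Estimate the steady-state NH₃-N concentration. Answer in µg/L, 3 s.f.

Outflow Q = 1.48 m³/s × 3.156e+07 s/yr = 4.671e+07 m³/yr.
Steady-state CSTR mass balance: W = Q·C + k·V·C, so C = W/(Q + kV).
Q + kV = 4.671e+07 + 17·250000 = 5.096e+07 m³/yr.
C = 698/5.096e+07 = 1.37e-05 kg/m³ = 0.0137 mg/L = 13.7 µg/L.

13.7 µg/L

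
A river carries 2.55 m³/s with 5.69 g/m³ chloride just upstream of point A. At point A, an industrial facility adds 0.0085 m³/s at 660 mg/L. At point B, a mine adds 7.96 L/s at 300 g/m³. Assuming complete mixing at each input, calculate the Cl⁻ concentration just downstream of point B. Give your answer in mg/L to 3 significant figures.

After input A: C = (2.55·5.69 + 0.0085·660) / 2.558 = 7.864 mg/L.
7.96 L/s = 0.00796 m³/s.
After input B: C = (2.558·7.864 + 0.00796·300) / 2.566 = 8.77 mg/L.

8.77 mg/L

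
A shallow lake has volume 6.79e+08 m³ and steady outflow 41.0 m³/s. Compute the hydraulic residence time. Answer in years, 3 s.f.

0.525 yr

Q = 41.0 m³/s × 3.156e+07 s/yr = 1.294e+09 m³/yr.
Hydraulic residence time τ = V/Q = 6.79e+08/1.294e+09 = 0.5248 yr.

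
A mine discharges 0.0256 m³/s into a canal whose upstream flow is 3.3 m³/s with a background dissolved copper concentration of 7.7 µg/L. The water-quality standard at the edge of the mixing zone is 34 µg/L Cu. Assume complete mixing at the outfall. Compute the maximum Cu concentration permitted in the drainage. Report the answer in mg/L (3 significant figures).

7.7 µg/L = 0.0077 mg/L.
34 µg/L = 0.034 mg/L.
Mass balance: 0.034·3.326 = 0.0256·Cₑ + 3.3·0.0077.
Cₑ = (0.1131 − 0.02541) / 0.0256 = 3.424 mg/L.

3.42 mg/L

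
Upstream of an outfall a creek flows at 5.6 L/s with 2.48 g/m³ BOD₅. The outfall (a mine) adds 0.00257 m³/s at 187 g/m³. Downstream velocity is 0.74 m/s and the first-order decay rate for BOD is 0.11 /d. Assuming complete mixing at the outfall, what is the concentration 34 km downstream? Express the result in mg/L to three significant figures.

57.1 mg/L

5.6 L/s = 0.0056 m³/s.
After complete mixing, C₀ = (0.00257·187 + 0.0056·2.48) / 0.00817 = 60.52 mg/L.
Travel time t = 3.4e+04 m / 0.74 m/s = 4.595e+04 s = 0.5318 d.
C = 60.52·exp(−0.11·0.5318) = 60.52·0.9432 = 57.08 mg/L.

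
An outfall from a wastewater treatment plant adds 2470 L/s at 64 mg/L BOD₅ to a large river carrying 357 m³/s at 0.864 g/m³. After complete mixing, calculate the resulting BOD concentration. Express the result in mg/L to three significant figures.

1.30 mg/L

2470 L/s = 2.47 m³/s.
Flow-weighted mixing gives C = (2.47·64 + 357·0.864) / (2.47 + 357) = 466.5/359.5 = 1.298 mg/L.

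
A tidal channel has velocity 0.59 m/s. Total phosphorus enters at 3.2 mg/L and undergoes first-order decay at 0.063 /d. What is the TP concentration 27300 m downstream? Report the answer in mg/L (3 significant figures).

3.09 mg/L

Travel time t = 27300 m / 0.59 m/s = 2.73e+04/0.59 = 4.627e+04 s = 0.5355 d.
First-order decay: C = 3.2·exp(−0.063·0.5355) = 3.2·0.9668 = 3.094 mg/L.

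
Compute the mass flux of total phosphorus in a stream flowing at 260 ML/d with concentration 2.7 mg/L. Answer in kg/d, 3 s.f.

260 ML/d = 3.009 m³/s.
Mass flux = Q·C = 3.009 m³/s × 2.7 g/m³ = 8.125 g/s.
= 8.125 g/s × 86.4 = 702 kg/d.

702 kg/d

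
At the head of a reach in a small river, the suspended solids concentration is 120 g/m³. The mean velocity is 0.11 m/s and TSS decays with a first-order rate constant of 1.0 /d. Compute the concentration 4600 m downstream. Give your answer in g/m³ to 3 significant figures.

74.0 g/m³

Travel time t = 4600 m / 0.11 m/s = 4600/0.11 = 4.182e+04 s = 0.484 d.
First-order decay: C = 120·exp(−1.0·0.484) = 120·0.6163 = 73.96 g/m³.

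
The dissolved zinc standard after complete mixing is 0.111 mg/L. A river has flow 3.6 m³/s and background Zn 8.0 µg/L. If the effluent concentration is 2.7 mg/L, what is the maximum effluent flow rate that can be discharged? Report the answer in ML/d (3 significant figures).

8.0 µg/L = 0.008 mg/L.
Mass balance at complete mixing: C_std·(Q_w + Q_r) = Q_w·C_e + Q_r·C_b.
Rearranging, Q_w = Q_r·(C_std − C_b)/(C_e − C_std) = 3.6·(0.111 − 0.008) / (2.7 − 0.111) = 0.1432 m³/s.
= 12.37 ML/d.

12.4 ML/d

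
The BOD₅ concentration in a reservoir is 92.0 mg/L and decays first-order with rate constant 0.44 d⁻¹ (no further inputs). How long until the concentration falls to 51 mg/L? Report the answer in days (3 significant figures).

1.34 d

t = ln(C₀/C)/k = ln(92.0/51)/0.44 = 0.59/0.44 = 1.341 d.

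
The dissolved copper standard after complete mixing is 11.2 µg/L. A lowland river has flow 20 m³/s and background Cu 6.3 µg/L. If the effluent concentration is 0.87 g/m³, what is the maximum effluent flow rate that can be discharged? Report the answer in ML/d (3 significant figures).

6.3 µg/L = 0.0063 mg/L.
11.2 µg/L = 0.0112 mg/L.
Mass balance at complete mixing: C_std·(Q_w + Q_r) = Q_w·C_e + Q_r·C_b.
Rearranging, Q_w = Q_r·(C_std − C_b)/(C_e − C_std) = 20·(0.0112 − 0.0063) / (0.87 − 0.0112) = 0.1141 m³/s.
= 9.859 ML/d.

9.86 ML/d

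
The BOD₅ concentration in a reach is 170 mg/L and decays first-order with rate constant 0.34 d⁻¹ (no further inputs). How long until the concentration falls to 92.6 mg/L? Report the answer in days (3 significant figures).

1.79 d

t = ln(C₀/C)/k = ln(170/92.6)/0.34 = 0.6075/0.34 = 1.787 d.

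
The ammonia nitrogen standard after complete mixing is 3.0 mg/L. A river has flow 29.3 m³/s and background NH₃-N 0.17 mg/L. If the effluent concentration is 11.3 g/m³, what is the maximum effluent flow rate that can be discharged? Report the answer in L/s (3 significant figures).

Mass balance at complete mixing: C_std·(Q_w + Q_r) = Q_w·C_e + Q_r·C_b.
Rearranging, Q_w = Q_r·(C_std − C_b)/(C_e − C_std) = 29.3·(3 − 0.17) / (11.3 − 3) = 9.99 m³/s.
= 9990 L/s.

9990 L/s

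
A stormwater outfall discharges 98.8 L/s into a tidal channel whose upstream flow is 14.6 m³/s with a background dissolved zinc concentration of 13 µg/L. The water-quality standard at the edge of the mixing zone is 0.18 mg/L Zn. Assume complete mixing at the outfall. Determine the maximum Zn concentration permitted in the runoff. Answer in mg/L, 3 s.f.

98.8 L/s = 0.0988 m³/s.
13 µg/L = 0.013 mg/L.
Mass balance: 0.18·14.7 = 0.0988·Cₑ + 14.6·0.013.
Cₑ = (2.646 − 0.1898) / 0.0988 = 24.86 mg/L.

24.9 mg/L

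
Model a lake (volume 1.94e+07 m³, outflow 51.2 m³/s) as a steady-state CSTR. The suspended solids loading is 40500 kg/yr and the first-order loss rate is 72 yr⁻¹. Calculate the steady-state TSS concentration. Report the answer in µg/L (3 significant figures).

Outflow Q = 51.2 m³/s × 3.156e+07 s/yr = 1.616e+09 m³/yr.
Steady-state CSTR mass balance: W = Q·C + k·V·C, so C = W/(Q + kV).
Q + kV = 1.616e+09 + 72·1.94e+07 = 3.013e+09 m³/yr.
C = 40500/3.013e+09 = 1.344e-05 kg/m³ = 0.01344 mg/L = 13.44 µg/L.

13.4 µg/L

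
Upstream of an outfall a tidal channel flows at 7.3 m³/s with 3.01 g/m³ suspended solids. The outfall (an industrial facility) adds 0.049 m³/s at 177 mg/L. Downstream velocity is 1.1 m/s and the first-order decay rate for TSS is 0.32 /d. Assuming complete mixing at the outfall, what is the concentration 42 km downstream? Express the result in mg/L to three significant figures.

3.62 mg/L

After complete mixing, C₀ = (0.049·177 + 7.3·3.01) / 7.349 = 4.17 mg/L.
Travel time t = 4.2e+04 m / 1.1 m/s = 3.818e+04 s = 0.4419 d.
C = 4.17·exp(−0.32·0.4419) = 4.17·0.8681 = 3.62 mg/L.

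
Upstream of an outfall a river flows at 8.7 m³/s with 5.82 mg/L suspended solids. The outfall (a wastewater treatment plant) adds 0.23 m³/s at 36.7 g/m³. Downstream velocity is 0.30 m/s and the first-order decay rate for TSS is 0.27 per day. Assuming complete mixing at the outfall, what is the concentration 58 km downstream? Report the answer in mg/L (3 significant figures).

After complete mixing, C₀ = (0.23·36.7 + 8.7·5.82) / 8.93 = 6.615 mg/L.
Travel time t = 5.8e+04 m / 0.30 m/s = 1.933e+05 s = 2.238 d.
C = 6.615·exp(−0.27·2.238) = 6.615·0.5465 = 3.615 mg/L.

3.62 mg/L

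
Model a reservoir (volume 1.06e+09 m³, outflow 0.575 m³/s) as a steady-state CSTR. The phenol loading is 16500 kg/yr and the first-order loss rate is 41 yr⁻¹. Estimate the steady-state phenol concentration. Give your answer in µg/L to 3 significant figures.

Outflow Q = 0.575 m³/s × 3.156e+07 s/yr = 1.815e+07 m³/yr.
Steady-state CSTR mass balance: W = Q·C + k·V·C, so C = W/(Q + kV).
Q + kV = 1.815e+07 + 41·1.06e+09 = 4.348e+10 m³/yr.
C = 16500/4.348e+10 = 3.795e-07 kg/m³ = 0.0003795 mg/L = 0.3795 µg/L.

0.380 µg/L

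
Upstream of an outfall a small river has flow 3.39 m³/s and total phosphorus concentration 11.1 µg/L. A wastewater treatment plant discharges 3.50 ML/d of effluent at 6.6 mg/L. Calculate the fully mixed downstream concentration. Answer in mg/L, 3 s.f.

0.0889 mg/L

3.50 ML/d = 0.04051 m³/s.
11.1 µg/L = 0.0111 mg/L.
Conservation of mass across the mixing zone: C = (0.04051·6.6 + 3.39·0.0111) / (0.04051 + 3.39) = 0.305/3.431 = 0.08891 mg/L.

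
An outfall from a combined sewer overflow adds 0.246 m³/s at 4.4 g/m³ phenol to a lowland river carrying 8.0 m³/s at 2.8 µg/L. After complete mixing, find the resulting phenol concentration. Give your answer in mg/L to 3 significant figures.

2.8 µg/L = 0.0028 mg/L.
By mass balance at complete mixing, C = (0.246·4.4 + 8·0.0028) / (0.246 + 8) = 1.105/8.246 = 0.134 mg/L.

0.134 mg/L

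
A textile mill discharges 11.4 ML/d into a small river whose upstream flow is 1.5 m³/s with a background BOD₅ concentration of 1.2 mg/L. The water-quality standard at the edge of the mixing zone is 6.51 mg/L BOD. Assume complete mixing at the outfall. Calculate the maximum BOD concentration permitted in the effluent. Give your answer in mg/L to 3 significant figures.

11.4 ML/d = 0.1319 m³/s.
Mass balance: 6.51·1.632 = 0.1319·Cₑ + 1.5·1.2.
Cₑ = (10.62 − 1.8) / 0.1319 = 66.88 mg/L.

66.9 mg/L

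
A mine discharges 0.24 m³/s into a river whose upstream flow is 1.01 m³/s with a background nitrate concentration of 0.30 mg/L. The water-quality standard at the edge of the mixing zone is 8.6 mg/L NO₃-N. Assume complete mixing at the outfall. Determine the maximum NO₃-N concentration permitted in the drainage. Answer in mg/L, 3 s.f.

Mass balance: 8.6·1.25 = 0.24·Cₑ + 1.01·0.3.
Cₑ = (10.75 − 0.303) / 0.24 = 43.53 mg/L.

43.5 mg/L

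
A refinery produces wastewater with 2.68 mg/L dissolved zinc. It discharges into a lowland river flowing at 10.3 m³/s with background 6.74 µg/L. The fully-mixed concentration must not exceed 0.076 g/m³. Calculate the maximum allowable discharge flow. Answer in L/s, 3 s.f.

274 L/s

6.74 µg/L = 0.00674 mg/L.
Mass balance at complete mixing: C_std·(Q_w + Q_r) = Q_w·C_e + Q_r·C_b.
Rearranging, Q_w = Q_r·(C_std − C_b)/(C_e − C_std) = 10.3·(0.076 − 0.00674) / (2.68 − 0.076) = 0.274 m³/s.
= 274 L/s.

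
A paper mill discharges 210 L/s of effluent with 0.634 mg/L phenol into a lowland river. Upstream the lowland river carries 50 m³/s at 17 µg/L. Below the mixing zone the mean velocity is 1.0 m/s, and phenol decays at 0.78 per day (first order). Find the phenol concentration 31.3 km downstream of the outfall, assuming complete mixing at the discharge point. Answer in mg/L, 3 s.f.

0.0148 mg/L

210 L/s = 0.21 m³/s.
17 µg/L = 0.017 mg/L.
After complete mixing, C₀ = (0.21·0.634 + 50·0.017) / 50.21 = 0.01958 mg/L.
Travel time t = 3.13e+04 m / 1.0 m/s = 3.13e+04 s = 0.3623 d.
C = 0.01958·exp(−0.78·0.3623) = 0.01958·0.7538 = 0.01476 mg/L.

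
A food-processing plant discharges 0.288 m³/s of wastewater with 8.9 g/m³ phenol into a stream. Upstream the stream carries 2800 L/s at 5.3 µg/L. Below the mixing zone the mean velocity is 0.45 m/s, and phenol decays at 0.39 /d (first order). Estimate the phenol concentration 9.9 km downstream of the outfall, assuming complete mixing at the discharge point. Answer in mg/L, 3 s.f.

0.756 mg/L

2800 L/s = 2.8 m³/s.
5.3 µg/L = 0.0053 mg/L.
After complete mixing, C₀ = (0.288·8.9 + 2.8·0.0053) / 3.088 = 0.8349 mg/L.
Travel time t = 9900 m / 0.45 m/s = 2.2e+04 s = 0.2546 d.
C = 0.8349·exp(−0.39·0.2546) = 0.8349·0.9055 = 0.7559 mg/L.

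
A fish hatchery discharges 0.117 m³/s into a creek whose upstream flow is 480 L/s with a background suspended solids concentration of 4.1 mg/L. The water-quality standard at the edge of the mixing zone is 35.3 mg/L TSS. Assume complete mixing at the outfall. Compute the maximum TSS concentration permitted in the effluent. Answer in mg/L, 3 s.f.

163 mg/L

480 L/s = 0.48 m³/s.
Mass balance: 35.3·0.597 = 0.117·Cₑ + 0.48·4.1.
Cₑ = (21.07 − 1.968) / 0.117 = 163.3 mg/L.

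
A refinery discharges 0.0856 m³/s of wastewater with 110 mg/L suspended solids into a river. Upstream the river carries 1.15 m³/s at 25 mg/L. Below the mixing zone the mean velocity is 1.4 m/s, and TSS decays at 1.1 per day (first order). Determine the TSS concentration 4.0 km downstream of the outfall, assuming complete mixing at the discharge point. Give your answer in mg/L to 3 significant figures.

After complete mixing, C₀ = (0.0856·110 + 1.15·25) / 1.236 = 30.89 mg/L.
Travel time t = 4000 m / 1.4 m/s = 2857 s = 0.03307 d.
C = 30.89·exp(−1.1·0.03307) = 30.89·0.9643 = 29.79 mg/L.

29.8 mg/L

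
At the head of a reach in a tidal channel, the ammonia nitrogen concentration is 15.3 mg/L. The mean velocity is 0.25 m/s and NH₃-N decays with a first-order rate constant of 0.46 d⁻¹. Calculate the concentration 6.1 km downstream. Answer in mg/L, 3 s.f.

Travel time t = 6.1 km / 0.25 m/s = 6100/0.25 = 2.44e+04 s = 0.2824 d.
First-order decay: C = 15.3·exp(−0.46·0.2824) = 15.3·0.8782 = 13.44 mg/L.

13.4 mg/L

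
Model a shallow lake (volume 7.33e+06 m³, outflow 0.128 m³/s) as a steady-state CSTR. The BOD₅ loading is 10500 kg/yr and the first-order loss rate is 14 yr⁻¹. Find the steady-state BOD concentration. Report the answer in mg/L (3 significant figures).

Outflow Q = 0.128 m³/s × 3.156e+07 s/yr = 4.039e+06 m³/yr.
Steady-state CSTR mass balance: W = Q·C + k·V·C, so C = W/(Q + kV).
Q + kV = 4.039e+06 + 14·7.33e+06 = 1.067e+08 m³/yr.
C = 10500/1.067e+08 = 9.844e-05 kg/m³ = 0.09844 mg/L.

0.0984 mg/L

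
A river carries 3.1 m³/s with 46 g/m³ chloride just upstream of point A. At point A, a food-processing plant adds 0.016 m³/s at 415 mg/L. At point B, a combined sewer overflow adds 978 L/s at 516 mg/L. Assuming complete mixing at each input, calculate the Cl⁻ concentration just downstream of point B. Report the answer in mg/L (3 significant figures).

160 mg/L

After input A: C = (3.1·46 + 0.016·415) / 3.116 = 47.89 mg/L.
978 L/s = 0.978 m³/s.
After input B: C = (3.116·47.89 + 0.978·516) / 4.094 = 159.7 mg/L.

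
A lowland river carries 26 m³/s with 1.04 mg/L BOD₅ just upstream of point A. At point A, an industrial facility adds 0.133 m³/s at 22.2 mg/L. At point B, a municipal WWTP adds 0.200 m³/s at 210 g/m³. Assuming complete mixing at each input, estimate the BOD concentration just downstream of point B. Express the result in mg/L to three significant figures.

After input A: C = (26·1.04 + 0.133·22.2) / 26.13 = 1.148 mg/L.
After input B: C = (26.13·1.148 + 0.2·210) / 26.33 = 2.734 mg/L.

2.73 mg/L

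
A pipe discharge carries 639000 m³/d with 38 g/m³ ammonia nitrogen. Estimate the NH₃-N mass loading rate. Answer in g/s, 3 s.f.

281 g/s

639000 m³/d = 7.396 m³/s.
Mass flux = Q·C = 7.396 m³/s × 38 g/m³ = 281 g/s.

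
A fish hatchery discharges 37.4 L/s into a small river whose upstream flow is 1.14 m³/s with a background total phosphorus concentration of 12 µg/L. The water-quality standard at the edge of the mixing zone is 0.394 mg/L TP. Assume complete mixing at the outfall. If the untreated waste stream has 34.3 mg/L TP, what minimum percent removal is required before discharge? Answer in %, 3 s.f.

64.9 %

37.4 L/s = 0.0374 m³/s.
12 µg/L = 0.012 mg/L.
Mass balance: 0.394·1.177 = 0.0374·Cₑ + 1.14·0.012.
Cₑ = (0.4639 − 0.01368) / 0.0374 = 12.04 mg/L.
Required removal = 1 − 12.04/34.3 = 64.9 %.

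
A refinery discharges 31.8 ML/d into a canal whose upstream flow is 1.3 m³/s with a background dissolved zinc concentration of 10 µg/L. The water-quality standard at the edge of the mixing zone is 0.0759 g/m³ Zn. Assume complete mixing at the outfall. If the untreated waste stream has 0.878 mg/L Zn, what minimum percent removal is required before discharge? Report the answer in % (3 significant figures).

64.8 %

31.8 ML/d = 0.3681 m³/s.
10 µg/L = 0.01 mg/L.
Mass balance: 0.0759·1.668 = 0.3681·Cₑ + 1.3·0.01.
Cₑ = (0.1266 − 0.013) / 0.3681 = 0.3087 mg/L.
Required removal = 1 − 0.3087/0.878 = 64.84 %.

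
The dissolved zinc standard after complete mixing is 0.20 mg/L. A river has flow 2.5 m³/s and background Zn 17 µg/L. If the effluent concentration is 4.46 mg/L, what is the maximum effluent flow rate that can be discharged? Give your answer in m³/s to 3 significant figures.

17 µg/L = 0.017 mg/L.
Mass balance at complete mixing: C_std·(Q_w + Q_r) = Q_w·C_e + Q_r·C_b.
Rearranging, Q_w = Q_r·(C_std − C_b)/(C_e − C_std) = 2.5·(0.2 − 0.017) / (4.46 − 0.2) = 0.1074 m³/s.

0.107 m³/s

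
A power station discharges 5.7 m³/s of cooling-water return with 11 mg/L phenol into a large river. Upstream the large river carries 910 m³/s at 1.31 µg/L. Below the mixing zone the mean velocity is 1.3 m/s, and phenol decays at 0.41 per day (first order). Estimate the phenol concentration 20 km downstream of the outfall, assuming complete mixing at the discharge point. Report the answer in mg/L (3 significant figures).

1.31 µg/L = 0.00131 mg/L.
After complete mixing, C₀ = (5.7·11 + 910·0.00131) / 915.7 = 0.06977 mg/L.
Travel time t = 2e+04 m / 1.3 m/s = 1.538e+04 s = 0.1781 d.
C = 0.06977·exp(−0.41·0.1781) = 0.06977·0.9296 = 0.06486 mg/L.

0.0649 mg/L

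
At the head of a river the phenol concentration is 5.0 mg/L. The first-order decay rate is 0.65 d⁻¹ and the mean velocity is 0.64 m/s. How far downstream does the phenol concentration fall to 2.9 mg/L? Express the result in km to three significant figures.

From C = C₀·e^(−kt), t = ln(C₀/C)/k = ln(5.0/2.9)/0.65 = 0.5447/0.65 = 0.838 d.
Distance = v·t = 0.64 m/s × 7.241e+04 s = 4.634e+04 m = 46.34 km.

46.3 km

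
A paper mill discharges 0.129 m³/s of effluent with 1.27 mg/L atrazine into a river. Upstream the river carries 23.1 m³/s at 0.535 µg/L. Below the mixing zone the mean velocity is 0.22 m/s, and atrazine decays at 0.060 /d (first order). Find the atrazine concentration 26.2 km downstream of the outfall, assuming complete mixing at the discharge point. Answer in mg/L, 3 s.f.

0.00698 mg/L

0.535 µg/L = 0.000535 mg/L.
After complete mixing, C₀ = (0.129·1.27 + 23.1·0.000535) / 23.23 = 0.007585 mg/L.
Travel time t = 2.62e+04 m / 0.22 m/s = 1.191e+05 s = 1.378 d.
C = 0.007585·exp(−0.060·1.378) = 0.007585·0.9206 = 0.006983 mg/L.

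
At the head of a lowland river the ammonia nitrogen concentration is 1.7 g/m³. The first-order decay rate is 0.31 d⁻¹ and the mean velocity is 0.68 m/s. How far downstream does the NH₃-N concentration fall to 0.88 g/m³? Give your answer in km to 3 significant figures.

From C = C₀·e^(−kt), t = ln(C₀/C)/k = ln(1.7/0.88)/0.31 = 0.6585/0.31 = 2.124 d.
Distance = v·t = 0.68 m/s × 1.835e+05 s = 1.248e+05 m = 124.8 km.

125 km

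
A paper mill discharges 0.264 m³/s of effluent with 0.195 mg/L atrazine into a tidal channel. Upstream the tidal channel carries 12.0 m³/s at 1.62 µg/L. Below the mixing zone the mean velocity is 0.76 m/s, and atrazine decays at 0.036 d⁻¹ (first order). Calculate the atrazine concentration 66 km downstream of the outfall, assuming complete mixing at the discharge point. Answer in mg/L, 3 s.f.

0.00558 mg/L

1.62 µg/L = 0.00162 mg/L.
After complete mixing, C₀ = (0.264·0.195 + 12·0.00162) / 12.26 = 0.005783 mg/L.
Travel time t = 6.6e+04 m / 0.76 m/s = 8.684e+04 s = 1.005 d.
C = 0.005783·exp(−0.036·1.005) = 0.005783·0.9645 = 0.005577 mg/L.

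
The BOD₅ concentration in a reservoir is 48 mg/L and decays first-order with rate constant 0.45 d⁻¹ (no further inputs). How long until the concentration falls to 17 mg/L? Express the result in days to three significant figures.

2.31 d

t = ln(C₀/C)/k = ln(48/17)/0.45 = 1.038/0.45 = 2.307 d.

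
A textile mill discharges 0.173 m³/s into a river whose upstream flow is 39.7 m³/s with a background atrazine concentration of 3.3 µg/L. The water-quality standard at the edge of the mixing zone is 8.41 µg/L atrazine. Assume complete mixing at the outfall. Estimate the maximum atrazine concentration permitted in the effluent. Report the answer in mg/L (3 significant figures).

1.18 mg/L

3.3 µg/L = 0.0033 mg/L.
8.41 µg/L = 0.00841 mg/L.
Mass balance: 0.00841·39.87 = 0.173·Cₑ + 39.7·0.0033.
Cₑ = (0.3353 − 0.131) / 0.173 = 1.181 mg/L.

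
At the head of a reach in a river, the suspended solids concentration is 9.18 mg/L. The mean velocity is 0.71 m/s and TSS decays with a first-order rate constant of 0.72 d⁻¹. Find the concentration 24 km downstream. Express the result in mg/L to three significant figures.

6.93 mg/L

Travel time t = 24 km / 0.71 m/s = 2.4e+04/0.71 = 3.38e+04 s = 0.3912 d.
First-order decay: C = 9.18·exp(−0.72·0.3912) = 9.18·0.7545 = 6.926 mg/L.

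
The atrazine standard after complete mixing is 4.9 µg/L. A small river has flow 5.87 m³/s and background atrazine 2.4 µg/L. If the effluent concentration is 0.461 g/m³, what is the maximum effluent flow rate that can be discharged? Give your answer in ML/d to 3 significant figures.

2.78 ML/d

2.4 µg/L = 0.0024 mg/L.
4.9 µg/L = 0.0049 mg/L.
Mass balance at complete mixing: C_std·(Q_w + Q_r) = Q_w·C_e + Q_r·C_b.
Rearranging, Q_w = Q_r·(C_std − C_b)/(C_e − C_std) = 5.87·(0.0049 − 0.0024) / (0.461 − 0.0049) = 0.03217 m³/s.
= 2.78 ML/d.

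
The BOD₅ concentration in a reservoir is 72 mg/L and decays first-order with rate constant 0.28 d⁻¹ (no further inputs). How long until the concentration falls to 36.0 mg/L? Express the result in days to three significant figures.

2.48 d

t = ln(C₀/C)/k = ln(72/36.0)/0.28 = 0.6931/0.28 = 2.476 d.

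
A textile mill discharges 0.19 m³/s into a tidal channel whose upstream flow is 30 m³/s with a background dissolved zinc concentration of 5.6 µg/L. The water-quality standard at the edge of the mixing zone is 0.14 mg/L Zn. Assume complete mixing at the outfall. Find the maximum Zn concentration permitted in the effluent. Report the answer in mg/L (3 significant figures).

5.6 µg/L = 0.0056 mg/L.
Mass balance: 0.14·30.19 = 0.19·Cₑ + 30·0.0056.
Cₑ = (4.227 − 0.168) / 0.19 = 21.36 mg/L.

21.4 mg/L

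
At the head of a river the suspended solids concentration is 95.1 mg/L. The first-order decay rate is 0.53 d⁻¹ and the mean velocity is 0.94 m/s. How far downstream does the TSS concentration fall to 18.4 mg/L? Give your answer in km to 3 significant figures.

From C = C₀·e^(−kt), t = ln(C₀/C)/k = ln(95.1/18.4)/0.53 = 1.643/0.53 = 3.099 d.
Distance = v·t = 0.94 m/s × 2.678e+05 s = 2.517e+05 m = 251.7 km.

252 km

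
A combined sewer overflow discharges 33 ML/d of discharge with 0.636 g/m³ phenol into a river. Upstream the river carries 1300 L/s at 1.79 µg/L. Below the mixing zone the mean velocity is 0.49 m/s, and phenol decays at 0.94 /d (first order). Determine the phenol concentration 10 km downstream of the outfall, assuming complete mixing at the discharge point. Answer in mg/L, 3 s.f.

33 ML/d = 0.3819 m³/s.
1300 L/s = 1.3 m³/s.
1.79 µg/L = 0.00179 mg/L.
After complete mixing, C₀ = (0.3819·0.636 + 1.3·0.00179) / 1.682 = 0.1458 mg/L.
Travel time t = 1e+04 m / 0.49 m/s = 2.041e+04 s = 0.2362 d.
C = 0.1458·exp(−0.94·0.2362) = 0.1458·0.8009 = 0.1168 mg/L.

0.117 mg/L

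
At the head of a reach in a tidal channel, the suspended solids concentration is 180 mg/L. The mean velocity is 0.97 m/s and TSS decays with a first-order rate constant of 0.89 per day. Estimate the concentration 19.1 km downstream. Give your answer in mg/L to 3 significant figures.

147 mg/L

Travel time t = 19.1 km / 0.97 m/s = 1.91e+04/0.97 = 1.969e+04 s = 0.2279 d.
First-order decay: C = 180·exp(−0.89·0.2279) = 180·0.8164 = 147 mg/L.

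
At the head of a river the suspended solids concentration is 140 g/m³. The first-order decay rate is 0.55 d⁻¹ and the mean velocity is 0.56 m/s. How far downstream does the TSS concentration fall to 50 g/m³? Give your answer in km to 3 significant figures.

90.6 km

From C = C₀·e^(−kt), t = ln(C₀/C)/k = ln(140/50)/0.55 = 1.03/0.55 = 1.872 d.
Distance = v·t = 0.56 m/s × 1.617e+05 s = 9.058e+04 m = 90.58 km.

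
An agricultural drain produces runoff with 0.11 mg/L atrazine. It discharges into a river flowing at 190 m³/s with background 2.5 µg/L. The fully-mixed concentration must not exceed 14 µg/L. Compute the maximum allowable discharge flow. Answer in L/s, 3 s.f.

22800 L/s

2.5 µg/L = 0.0025 mg/L.
14 µg/L = 0.014 mg/L.
Mass balance at complete mixing: C_std·(Q_w + Q_r) = Q_w·C_e + Q_r·C_b.
Rearranging, Q_w = Q_r·(C_std − C_b)/(C_e − C_std) = 190·(0.014 − 0.0025) / (0.11 − 0.014) = 22.76 m³/s.
= 2.276e+04 L/s.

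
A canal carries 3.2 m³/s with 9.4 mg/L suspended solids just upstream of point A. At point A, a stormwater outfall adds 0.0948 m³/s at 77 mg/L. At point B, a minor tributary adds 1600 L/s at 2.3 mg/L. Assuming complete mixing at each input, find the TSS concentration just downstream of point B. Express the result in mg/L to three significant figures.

8.39 mg/L

After input A: C = (3.2·9.4 + 0.0948·77) / 3.295 = 11.35 mg/L.
1600 L/s = 1.6 m³/s.
After input B: C = (3.295·11.35 + 1.6·2.3) / 4.895 = 8.388 mg/L.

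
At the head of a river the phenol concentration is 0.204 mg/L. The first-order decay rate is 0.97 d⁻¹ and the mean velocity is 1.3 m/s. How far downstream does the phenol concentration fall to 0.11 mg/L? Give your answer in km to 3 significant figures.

71.5 km

From C = C₀·e^(−kt), t = ln(C₀/C)/k = ln(0.204/0.11)/0.97 = 0.6176/0.97 = 0.6367 d.
Distance = v·t = 1.3 m/s × 5.501e+04 s = 7.152e+04 m = 71.52 km.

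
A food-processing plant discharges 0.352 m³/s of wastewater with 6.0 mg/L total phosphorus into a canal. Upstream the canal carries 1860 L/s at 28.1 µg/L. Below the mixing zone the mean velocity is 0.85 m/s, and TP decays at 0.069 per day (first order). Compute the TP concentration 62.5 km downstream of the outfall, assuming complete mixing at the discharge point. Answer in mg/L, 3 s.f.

0.923 mg/L

1860 L/s = 1.86 m³/s.
28.1 µg/L = 0.0281 mg/L.
After complete mixing, C₀ = (0.352·6 + 1.86·0.0281) / 2.212 = 0.9784 mg/L.
Travel time t = 6.25e+04 m / 0.85 m/s = 7.353e+04 s = 0.851 d.
C = 0.9784·exp(−0.069·0.851) = 0.9784·0.943 = 0.9226 mg/L.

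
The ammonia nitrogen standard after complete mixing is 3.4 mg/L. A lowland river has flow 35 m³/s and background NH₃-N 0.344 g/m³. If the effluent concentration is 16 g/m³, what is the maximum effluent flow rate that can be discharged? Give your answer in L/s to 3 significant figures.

Mass balance at complete mixing: C_std·(Q_w + Q_r) = Q_w·C_e + Q_r·C_b.
Rearranging, Q_w = Q_r·(C_std − C_b)/(C_e − C_std) = 35·(3.4 − 0.344) / (16 − 3.4) = 8.489 m³/s.
= 8489 L/s.

8490 L/s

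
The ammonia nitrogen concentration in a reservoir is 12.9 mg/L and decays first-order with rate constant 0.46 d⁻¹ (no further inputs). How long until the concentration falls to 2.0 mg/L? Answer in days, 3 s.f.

4.05 d

t = ln(C₀/C)/k = ln(12.9/2.0)/0.46 = 1.864/0.46 = 4.052 d.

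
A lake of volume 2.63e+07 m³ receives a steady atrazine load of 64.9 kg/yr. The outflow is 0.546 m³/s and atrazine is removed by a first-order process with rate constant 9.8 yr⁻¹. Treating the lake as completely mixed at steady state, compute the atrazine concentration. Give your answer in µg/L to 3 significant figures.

Outflow Q = 0.546 m³/s × 3.156e+07 s/yr = 1.723e+07 m³/yr.
Steady-state CSTR mass balance: W = Q·C + k·V·C, so C = W/(Q + kV).
Q + kV = 1.723e+07 + 9.8·2.63e+07 = 2.75e+08 m³/yr.
C = 64.9/2.75e+08 = 2.36e-07 kg/m³ = 0.000236 mg/L = 0.236 µg/L.

0.236 µg/L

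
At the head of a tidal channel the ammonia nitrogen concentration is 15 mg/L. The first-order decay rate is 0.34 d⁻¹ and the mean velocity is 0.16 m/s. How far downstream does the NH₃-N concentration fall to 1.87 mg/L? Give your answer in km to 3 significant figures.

84.7 km

From C = C₀·e^(−kt), t = ln(C₀/C)/k = ln(15/1.87)/0.34 = 2.082/0.34 = 6.124 d.
Distance = v·t = 0.16 m/s × 5.291e+05 s = 8.466e+04 m = 84.66 km.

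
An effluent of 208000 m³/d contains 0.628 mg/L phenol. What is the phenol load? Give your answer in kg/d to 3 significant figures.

208000 m³/d = 2.407 m³/s.
Mass flux = Q·C = 2.407 m³/s × 0.628 g/m³ = 1.512 g/s.
= 1.512 g/s × 86.4 = 130.6 kg/d.

131 kg/d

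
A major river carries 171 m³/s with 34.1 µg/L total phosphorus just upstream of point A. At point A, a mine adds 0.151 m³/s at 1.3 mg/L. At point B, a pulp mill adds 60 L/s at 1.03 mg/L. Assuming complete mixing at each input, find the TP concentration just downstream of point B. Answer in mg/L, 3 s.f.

0.0356 mg/L

34.1 µg/L = 0.0341 mg/L.
After input A: C = (171·0.0341 + 0.151·1.3) / 171.2 = 0.03522 mg/L.
60 L/s = 0.06 m³/s.
After input B: C = (171.2·0.03522 + 0.06·1.03) / 171.2 = 0.03557 mg/L.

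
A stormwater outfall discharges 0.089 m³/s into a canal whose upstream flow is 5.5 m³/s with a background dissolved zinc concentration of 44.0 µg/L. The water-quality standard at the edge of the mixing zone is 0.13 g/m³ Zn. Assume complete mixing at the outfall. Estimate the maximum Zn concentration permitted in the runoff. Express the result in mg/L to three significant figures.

5.44 mg/L

44.0 µg/L = 0.044 mg/L.
Mass balance: 0.13·5.589 = 0.089·Cₑ + 5.5·0.044.
Cₑ = (0.7266 − 0.242) / 0.089 = 5.445 mg/L.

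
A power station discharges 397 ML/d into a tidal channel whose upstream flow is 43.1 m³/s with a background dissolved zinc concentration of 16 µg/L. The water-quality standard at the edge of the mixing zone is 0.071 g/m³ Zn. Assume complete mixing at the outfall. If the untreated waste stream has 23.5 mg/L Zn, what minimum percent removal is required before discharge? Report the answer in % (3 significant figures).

397 ML/d = 4.595 m³/s.
16 µg/L = 0.016 mg/L.
Mass balance: 0.071·47.69 = 4.595·Cₑ + 43.1·0.016.
Cₑ = (3.386 − 0.6896) / 4.595 = 0.5869 mg/L.
Required removal = 1 − 0.5869/23.5 = 97.5 %.

97.5 %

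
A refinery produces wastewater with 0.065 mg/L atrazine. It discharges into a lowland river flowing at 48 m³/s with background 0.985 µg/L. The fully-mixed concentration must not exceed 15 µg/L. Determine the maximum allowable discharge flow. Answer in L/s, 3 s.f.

0.985 µg/L = 0.000985 mg/L.
15 µg/L = 0.015 mg/L.
Mass balance at complete mixing: C_std·(Q_w + Q_r) = Q_w·C_e + Q_r·C_b.
Rearranging, Q_w = Q_r·(C_std − C_b)/(C_e − C_std) = 48·(0.015 − 0.000985) / (0.065 − 0.015) = 13.45 m³/s.
= 1.345e+04 L/s.

13500 L/s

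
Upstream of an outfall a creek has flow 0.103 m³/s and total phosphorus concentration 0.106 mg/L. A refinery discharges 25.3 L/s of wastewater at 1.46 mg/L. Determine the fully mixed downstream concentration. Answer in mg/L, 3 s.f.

25.3 L/s = 0.0253 m³/s.
By mass balance at complete mixing, C = (0.0253·1.46 + 0.103·0.106) / (0.0253 + 0.103) = 0.04786/0.1283 = 0.373 mg/L.

0.373 mg/L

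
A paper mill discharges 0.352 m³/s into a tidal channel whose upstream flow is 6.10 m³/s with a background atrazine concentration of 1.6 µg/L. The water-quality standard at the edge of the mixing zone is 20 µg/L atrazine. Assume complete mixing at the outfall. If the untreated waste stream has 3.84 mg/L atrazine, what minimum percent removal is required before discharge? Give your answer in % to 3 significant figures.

91.2 %

1.6 µg/L = 0.0016 mg/L.
20 µg/L = 0.02 mg/L.
Mass balance: 0.02·6.452 = 0.352·Cₑ + 6.1·0.0016.
Cₑ = (0.129 − 0.00976) / 0.352 = 0.3389 mg/L.
Required removal = 1 − 0.3389/3.84 = 91.18 %.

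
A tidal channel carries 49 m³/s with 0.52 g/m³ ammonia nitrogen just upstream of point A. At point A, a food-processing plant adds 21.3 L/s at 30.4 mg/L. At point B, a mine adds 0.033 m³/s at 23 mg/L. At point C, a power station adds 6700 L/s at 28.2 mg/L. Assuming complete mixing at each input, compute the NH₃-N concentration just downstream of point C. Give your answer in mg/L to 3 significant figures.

21.3 L/s = 0.0213 m³/s.
After input A: C = (49·0.52 + 0.0213·30.4) / 49.02 = 0.533 mg/L.
After input B: C = (49.02·0.533 + 0.033·23) / 49.05 = 0.5481 mg/L.
6700 L/s = 6.7 m³/s.
After input C: C = (49.05·0.5481 + 6.7·28.2) / 55.75 = 3.871 mg/L.

3.87 mg/L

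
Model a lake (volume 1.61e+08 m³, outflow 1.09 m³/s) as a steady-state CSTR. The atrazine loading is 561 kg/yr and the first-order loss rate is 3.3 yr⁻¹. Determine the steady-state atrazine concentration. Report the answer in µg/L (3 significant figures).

Outflow Q = 1.09 m³/s × 3.156e+07 s/yr = 3.44e+07 m³/yr.
Steady-state CSTR mass balance: W = Q·C + k·V·C, so C = W/(Q + kV).
Q + kV = 3.44e+07 + 3.3·1.61e+08 = 5.657e+08 m³/yr.
C = 561/5.657e+08 = 9.917e-07 kg/m³ = 0.0009917 mg/L = 0.9917 µg/L.

0.992 µg/L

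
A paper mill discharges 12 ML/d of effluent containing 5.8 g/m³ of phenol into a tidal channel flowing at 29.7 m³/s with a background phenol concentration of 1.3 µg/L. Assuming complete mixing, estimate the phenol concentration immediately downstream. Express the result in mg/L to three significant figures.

12 ML/d = 0.1389 m³/s.
1.3 µg/L = 0.0013 mg/L.
Flow-weighted mixing gives C = (0.1389·5.8 + 29.7·0.0013) / (0.1389 + 29.7) = 0.8442/29.84 = 0.02829 mg/L.

0.0283 mg/L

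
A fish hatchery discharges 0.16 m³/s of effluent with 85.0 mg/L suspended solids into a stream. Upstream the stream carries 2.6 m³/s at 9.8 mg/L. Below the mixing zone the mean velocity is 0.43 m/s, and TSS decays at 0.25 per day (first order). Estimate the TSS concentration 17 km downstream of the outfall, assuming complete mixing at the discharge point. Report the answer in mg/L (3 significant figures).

12.6 mg/L

After complete mixing, C₀ = (0.16·85 + 2.6·9.8) / 2.76 = 14.16 mg/L.
Travel time t = 1.7e+04 m / 0.43 m/s = 3.953e+04 s = 0.4576 d.
C = 14.16·exp(−0.25·0.4576) = 14.16·0.8919 = 12.63 mg/L.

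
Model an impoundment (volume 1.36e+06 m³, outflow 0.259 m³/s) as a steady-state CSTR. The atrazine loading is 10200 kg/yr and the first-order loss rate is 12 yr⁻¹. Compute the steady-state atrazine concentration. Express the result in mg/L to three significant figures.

Outflow Q = 0.259 m³/s × 3.156e+07 s/yr = 8.173e+06 m³/yr.
Steady-state CSTR mass balance: W = Q·C + k·V·C, so C = W/(Q + kV).
Q + kV = 8.173e+06 + 12·1.36e+06 = 2.449e+07 m³/yr.
C = 10200/2.449e+07 = 0.0004164 kg/m³ = 0.4164 mg/L.

0.416 mg/L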